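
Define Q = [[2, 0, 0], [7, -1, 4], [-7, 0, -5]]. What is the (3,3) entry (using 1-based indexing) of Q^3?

Characteristic polynomial: t^3 + 4t^2 - 7t - 10 = (t - 2)(t + 1)(t + 5), so the eigenvalues are -5, -1, 2.
t=2: eigenvector (1, 1, -1).
t=-1: eigenvector (0, 1, 0).
t=-5: eigenvector (0, -1, 1).
P = [[1, 0, 0], [1, 1, -1], [-1, 0, 1]], D = diag(2, -1, -5), P⁻¹ = [[1, 0, 0], [0, 1, 1], [1, 0, 1]].
Q³ = P·diag(8, -1, -125)·P⁻¹ = [[8, 0, 0], [133, -1, 124], [-133, 0, -125]].
The requested entry is -125.

-125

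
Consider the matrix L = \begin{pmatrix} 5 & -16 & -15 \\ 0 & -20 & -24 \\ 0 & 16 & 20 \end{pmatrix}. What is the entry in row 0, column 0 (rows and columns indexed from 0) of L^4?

Characteristic polynomial: μ^3 - 5μ^2 - 16μ + 80 = (μ - 5)(μ - 4)(μ + 4), so the eigenvalues are -4, 4, 5.
μ=5: eigenvector (1, 0, 0).
μ=4: eigenvector (-1, -1, 1).
μ=-4: eigenvector (2, 3, -2).
P = [[1, -1, 2], [0, -1, 3], [0, 1, -2]], D = diag(5, 4, -4), P⁻¹ = [[1, 0, 1], [0, 2, 3], [0, 1, 1]].
L⁴ = P·diag(625, 256, 256)·P⁻¹ = [[625, 0, 369], [0, 256, 0], [0, 0, 256]].
The requested entry is 625.

625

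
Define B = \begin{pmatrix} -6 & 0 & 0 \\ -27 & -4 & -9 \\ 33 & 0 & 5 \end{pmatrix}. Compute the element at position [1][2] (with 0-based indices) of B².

Characteristic polynomial: t^3 + 5t^2 - 26t - 120 = (t - 5)(t + 4)(t + 6), so the eigenvalues are -6, -4, 5.
t=-6: eigenvector (1, 0, -3).
t=-4: eigenvector (0, 1, 0).
t=5: eigenvector (0, -1, 1).
P = [[1, 0, 0], [0, 1, -1], [-3, 0, 1]], D = diag(-6, -4, 5), P⁻¹ = [[1, 0, 0], [3, 1, 1], [3, 0, 1]].
B² = P·diag(36, 16, 25)·P⁻¹ = [[36, 0, 0], [-27, 16, -9], [-33, 0, 25]].
The requested entry is -9.

-9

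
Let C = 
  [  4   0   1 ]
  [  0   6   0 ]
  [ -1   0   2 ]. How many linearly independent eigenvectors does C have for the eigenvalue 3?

C − 3I = [[1, 0, 1], [0, 3, 0], [-1, 0, -1]].
This matrix has rank 2, so its null space has dimension 3 − 2 = 1.

1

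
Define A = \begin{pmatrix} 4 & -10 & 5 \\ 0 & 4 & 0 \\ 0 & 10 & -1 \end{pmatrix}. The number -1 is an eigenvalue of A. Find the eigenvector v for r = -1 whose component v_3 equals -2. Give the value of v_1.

2

A + 1I = [[5, -10, 5], [0, 5, 0], [0, 10, 0]].
Solving (A + 1I)v = 0 gives the eigenspace spanned by (2, 0, -2).
With v_3 = -2, v = (2, 0, -2), so v_1 = 2.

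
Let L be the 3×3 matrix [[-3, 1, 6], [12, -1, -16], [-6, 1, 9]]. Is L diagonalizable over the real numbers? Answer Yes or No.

No

Characteristic polynomial: p(s) = s^3 - 5s^2 + 7s - 3 = (s - 3)(s - 1)^2.
s = 1 has algebraic multiplicity 2; rank(L − 1I) = 2, so geometric multiplicity = 1.
Geometric multiplicity < algebraic multiplicity, so L is not diagonalizable.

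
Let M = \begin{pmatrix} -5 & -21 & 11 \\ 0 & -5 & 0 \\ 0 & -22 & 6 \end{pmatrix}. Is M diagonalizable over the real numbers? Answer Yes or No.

No

Characteristic polynomial: p(r) = r^3 + 4r^2 - 35r - 150 = (r - 6)(r + 5)^2.
r = -5 has algebraic multiplicity 2; rank(M + 5I) = 2, so geometric multiplicity = 1.
Geometric multiplicity < algebraic multiplicity, so M is not diagonalizable.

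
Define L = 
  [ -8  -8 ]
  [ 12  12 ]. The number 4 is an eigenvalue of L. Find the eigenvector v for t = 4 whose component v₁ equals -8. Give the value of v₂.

12

L − 4I = [[-12, -8], [12, 8]].
Solving (L − 4I)v = 0 gives the eigenspace spanned by (-8, 12).
With v₁ = -8, v = (-8, 12), so v₂ = 12.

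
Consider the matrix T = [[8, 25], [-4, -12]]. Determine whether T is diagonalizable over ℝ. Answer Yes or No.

Characteristic polynomial: p(r) = r^2 + 4r + 4 = (r + 2)^2.
r = -2 has algebraic multiplicity 2; rank(T + 2I) = 1, so geometric multiplicity = 1.
Geometric multiplicity < algebraic multiplicity, so T is not diagonalizable.

No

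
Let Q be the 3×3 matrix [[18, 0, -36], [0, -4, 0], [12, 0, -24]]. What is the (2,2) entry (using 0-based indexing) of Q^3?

Characteristic polynomial: μ^3 + 10μ^2 + 24μ = μ(μ + 4)(μ + 6), so the eigenvalues are -6, -4, 0.
μ=-6: eigenvector (-3, 0, -2).
μ=-4: eigenvector (0, 1, 0).
μ=0: eigenvector (2, 0, 1).
P = [[-3, 0, 2], [0, 1, 0], [-2, 0, 1]], D = diag(-6, -4, 0), P⁻¹ = [[1, 0, -2], [0, 1, 0], [2, 0, -3]].
Q³ = P·diag(-216, -64, 0)·P⁻¹ = [[648, 0, -1296], [0, -64, 0], [432, 0, -864]].
The requested entry is -864.

-864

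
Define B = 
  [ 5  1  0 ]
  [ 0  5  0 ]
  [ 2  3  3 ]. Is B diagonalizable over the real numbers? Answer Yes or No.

Characteristic polynomial: p(s) = s^3 - 13s^2 + 55s - 75 = (s - 5)^2(s - 3).
s = 5 has algebraic multiplicity 2; rank(B − 5I) = 2, so geometric multiplicity = 1.
Geometric multiplicity < algebraic multiplicity, so B is not diagonalizable.

No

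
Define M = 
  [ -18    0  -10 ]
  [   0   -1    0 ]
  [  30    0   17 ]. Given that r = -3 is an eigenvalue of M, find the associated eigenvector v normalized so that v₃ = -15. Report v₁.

10

M + 3I = [[-15, 0, -10], [0, 2, 0], [30, 0, 20]].
Solving (M + 3I)v = 0 gives the eigenspace spanned by (10, 0, -15).
With v₃ = -15, v = (10, 0, -15), so v₁ = 10.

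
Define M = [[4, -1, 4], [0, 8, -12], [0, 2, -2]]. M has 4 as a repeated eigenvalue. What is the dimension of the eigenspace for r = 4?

M − 4I = [[0, -1, 4], [0, 4, -12], [0, 2, -6]].
This matrix has rank 2, so its null space has dimension 3 − 2 = 1.

1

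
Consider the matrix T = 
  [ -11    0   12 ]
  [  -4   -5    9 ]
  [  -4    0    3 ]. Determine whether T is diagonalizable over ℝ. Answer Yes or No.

No

Characteristic polynomial: p(r) = r^3 + 13r^2 + 55r + 75 = (r + 3)(r + 5)^2.
r = -5 has algebraic multiplicity 2; rank(T + 5I) = 2, so geometric multiplicity = 1.
Geometric multiplicity < algebraic multiplicity, so T is not diagonalizable.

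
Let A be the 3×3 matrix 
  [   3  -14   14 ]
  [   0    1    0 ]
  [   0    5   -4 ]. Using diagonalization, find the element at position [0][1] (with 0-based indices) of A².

Characteristic polynomial: r^3 - 13r + 12 = (r - 3)(r - 1)(r + 4), so the eigenvalues are -4, 1, 3.
r=3: eigenvector (1, 0, 0).
r=1: eigenvector (0, 1, 1).
r=-4: eigenvector (-2, 0, 1).
P = [[1, 0, -2], [0, 1, 0], [0, 1, 1]], D = diag(3, 1, -4), P⁻¹ = [[1, -2, 2], [0, 1, 0], [0, -1, 1]].
A² = P·diag(9, 1, 16)·P⁻¹ = [[9, 14, -14], [0, 1, 0], [0, -15, 16]].
The requested entry is 14.

14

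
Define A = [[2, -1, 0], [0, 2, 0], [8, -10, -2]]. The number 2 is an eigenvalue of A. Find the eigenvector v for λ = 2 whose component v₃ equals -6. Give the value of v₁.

A − 2I = [[0, -1, 0], [0, 0, 0], [8, -10, -4]].
Solving (A − 2I)v = 0 gives the eigenspace spanned by (-3, 0, -6).
With v₃ = -6, v = (-3, 0, -6), so v₁ = -3.

-3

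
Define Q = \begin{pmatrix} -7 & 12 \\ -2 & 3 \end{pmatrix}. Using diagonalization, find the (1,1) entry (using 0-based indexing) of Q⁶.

-1455

Characteristic polynomial: s^2 + 4s + 3 = (s + 1)(s + 3), so the eigenvalues are -3, -1.
s=-1: eigenvector (2, 1).
s=-3: eigenvector (3, 1).
P = [[2, 3], [1, 1]], D = diag(-1, -3), P⁻¹ = [[-1, 3], [1, -2]].
Q⁶ = P·diag(1, 729)·P⁻¹ = [[2185, -4368], [728, -1455]].
The requested entry is -1455.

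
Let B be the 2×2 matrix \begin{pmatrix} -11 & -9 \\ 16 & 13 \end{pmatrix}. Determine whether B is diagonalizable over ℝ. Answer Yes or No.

No

Characteristic polynomial: p(t) = t^2 - 2t + 1 = (t - 1)^2.
t = 1 has algebraic multiplicity 2; rank(B − 1I) = 1, so geometric multiplicity = 1.
Geometric multiplicity < algebraic multiplicity, so B is not diagonalizable.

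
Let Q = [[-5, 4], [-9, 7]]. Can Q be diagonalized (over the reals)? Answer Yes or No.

No

Characteristic polynomial: p(μ) = μ^2 - 2μ + 1 = (μ - 1)^2.
μ = 1 has algebraic multiplicity 2; rank(Q − 1I) = 1, so geometric multiplicity = 1.
Geometric multiplicity < algebraic multiplicity, so Q is not diagonalizable.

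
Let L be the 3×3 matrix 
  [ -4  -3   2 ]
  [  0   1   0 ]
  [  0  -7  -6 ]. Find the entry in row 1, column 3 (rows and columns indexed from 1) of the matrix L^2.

Characteristic polynomial: λ^3 + 9λ^2 + 14λ - 24 = (λ - 1)(λ + 4)(λ + 6), so the eigenvalues are -6, -4, 1.
λ=-4: eigenvector (1, 0, 0).
λ=1: eigenvector (-1, 1, -1).
λ=-6: eigenvector (-1, 0, 1).
P = [[1, -1, -1], [0, 1, 0], [0, -1, 1]], D = diag(-4, 1, -6), P⁻¹ = [[1, 2, 1], [0, 1, 0], [0, 1, 1]].
L² = P·diag(16, 1, 36)·P⁻¹ = [[16, -5, -20], [0, 1, 0], [0, 35, 36]].
The requested entry is -20.

-20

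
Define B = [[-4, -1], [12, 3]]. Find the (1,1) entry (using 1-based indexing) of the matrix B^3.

Characteristic polynomial: r^2 + r = r(r + 1), so the eigenvalues are -1, 0.
r=0: eigenvector (1, -4).
r=-1: eigenvector (1, -3).
P = [[1, 1], [-4, -3]], D = diag(0, -1), P⁻¹ = [[-3, -1], [4, 1]].
B³ = P·diag(0, -1)·P⁻¹ = [[-4, -1], [12, 3]].
The requested entry is -4.

-4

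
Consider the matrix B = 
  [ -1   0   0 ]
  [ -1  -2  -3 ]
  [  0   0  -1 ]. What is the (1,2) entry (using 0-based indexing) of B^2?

Characteristic polynomial: λ^3 + 4λ^2 + 5λ + 2 = (λ + 1)^2(λ + 2), so the eigenvalues are -2, -1, -1.
λ=-1: eigenvector (1, -1, 0).
λ=-1: eigenvector (-1, -2, 1).
λ=-2: eigenvector (0, 1, 0).
P = [[1, -1, 0], [-1, -2, 1], [0, 1, 0]], D = diag(-1, -1, -2), P⁻¹ = [[1, 0, 1], [0, 0, 1], [1, 1, 3]].
B² = P·diag(1, 1, 4)·P⁻¹ = [[1, 0, 0], [3, 4, 9], [0, 0, 1]].
The requested entry is 9.

9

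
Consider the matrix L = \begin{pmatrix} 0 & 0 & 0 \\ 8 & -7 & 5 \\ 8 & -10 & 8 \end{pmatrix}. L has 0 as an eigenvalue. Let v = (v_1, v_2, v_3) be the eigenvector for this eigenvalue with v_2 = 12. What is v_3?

L = [[0, 0, 0], [8, -7, 5], [8, -10, 8]].
Solving (L)v = 0 gives the eigenspace spanned by (3, 12, 12).
With v_2 = 12, v = (3, 12, 12), so v_3 = 12.

12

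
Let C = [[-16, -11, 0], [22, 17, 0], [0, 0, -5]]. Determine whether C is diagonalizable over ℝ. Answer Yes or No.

Characteristic polynomial: p(λ) = λ^3 + 4λ^2 - 35λ - 150 = (λ - 6)(λ + 5)^2.
λ = -5 has algebraic multiplicity 2; rank(C + 5I) = 1, so geometric multiplicity = 2.
Every eigenvalue has geometric = algebraic multiplicity, so C is diagonalizable.

Yes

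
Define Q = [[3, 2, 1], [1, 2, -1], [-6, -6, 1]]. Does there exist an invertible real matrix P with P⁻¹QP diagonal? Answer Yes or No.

Characteristic polynomial: p(λ) = λ^3 - 6λ^2 + 9λ - 4 = (λ - 4)(λ - 1)^2.
λ = 1 has algebraic multiplicity 2; rank(Q − 1I) = 2, so geometric multiplicity = 1.
Geometric multiplicity < algebraic multiplicity, so Q is not diagonalizable.

No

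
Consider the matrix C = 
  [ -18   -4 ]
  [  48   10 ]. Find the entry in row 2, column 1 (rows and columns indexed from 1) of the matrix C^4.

Characteristic polynomial: r^2 + 8r + 12 = (r + 2)(r + 6), so the eigenvalues are -6, -2.
r=-6: eigenvector (1, -3).
r=-2: eigenvector (-1, 4).
P = [[1, -1], [-3, 4]], D = diag(-6, -2), P⁻¹ = [[4, 1], [3, 1]].
C⁴ = P·diag(1296, 16)·P⁻¹ = [[5136, 1280], [-15360, -3824]].
The requested entry is -15360.

-15360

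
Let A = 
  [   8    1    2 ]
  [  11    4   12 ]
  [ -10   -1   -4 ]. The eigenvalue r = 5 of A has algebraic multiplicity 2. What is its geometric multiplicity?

1

A − 5I = [[3, 1, 2], [11, -1, 12], [-10, -1, -9]].
This matrix has rank 2, so its null space has dimension 3 − 2 = 1.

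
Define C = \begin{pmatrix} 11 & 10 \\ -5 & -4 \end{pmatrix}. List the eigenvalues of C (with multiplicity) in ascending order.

Characteristic polynomial: p(r) = r^2 - 7r + 6 = (r - 6)(r - 1).
Roots (with multiplicity): 1, 6.

1, 6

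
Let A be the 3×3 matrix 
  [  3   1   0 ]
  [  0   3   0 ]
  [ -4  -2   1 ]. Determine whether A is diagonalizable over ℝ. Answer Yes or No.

Characteristic polynomial: p(λ) = λ^3 - 7λ^2 + 15λ - 9 = (λ - 3)^2(λ - 1).
λ = 3 has algebraic multiplicity 2; rank(A − 3I) = 2, so geometric multiplicity = 1.
Geometric multiplicity < algebraic multiplicity, so A is not diagonalizable.

No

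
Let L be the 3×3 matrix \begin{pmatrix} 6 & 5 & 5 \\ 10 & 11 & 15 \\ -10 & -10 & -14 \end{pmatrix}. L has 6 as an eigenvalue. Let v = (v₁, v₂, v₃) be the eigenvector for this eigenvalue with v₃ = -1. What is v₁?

1

L − 6I = [[0, 5, 5], [10, 5, 15], [-10, -10, -20]].
Solving (L − 6I)v = 0 gives the eigenspace spanned by (1, 1, -1).
With v₃ = -1, v = (1, 1, -1), so v₁ = 1.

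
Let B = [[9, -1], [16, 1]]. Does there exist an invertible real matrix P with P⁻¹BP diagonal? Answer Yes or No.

No

Characteristic polynomial: p(s) = s^2 - 10s + 25 = (s - 5)^2.
s = 5 has algebraic multiplicity 2; rank(B − 5I) = 1, so geometric multiplicity = 1.
Geometric multiplicity < algebraic multiplicity, so B is not diagonalizable.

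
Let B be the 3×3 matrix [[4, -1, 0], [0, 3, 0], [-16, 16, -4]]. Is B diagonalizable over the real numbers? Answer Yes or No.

Characteristic polynomial: p(r) = r^3 - 3r^2 - 16r + 48 = (r - 4)(r - 3)(r + 4).
All 3 eigenvalues are distinct, so B is diagonalizable.

Yes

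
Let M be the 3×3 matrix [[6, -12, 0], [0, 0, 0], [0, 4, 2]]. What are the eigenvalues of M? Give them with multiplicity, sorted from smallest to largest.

0, 2, 6

Characteristic polynomial: p(λ) = λ^3 - 8λ^2 + 12λ = λ(λ - 6)(λ - 2).
Roots (with multiplicity): 0, 2, 6.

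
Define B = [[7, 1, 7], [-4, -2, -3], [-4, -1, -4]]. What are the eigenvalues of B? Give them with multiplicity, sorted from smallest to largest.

Characteristic polynomial: p(r) = r^3 - r^2 - 5r - 3 = (r - 3)(r + 1)^2.
Roots (with multiplicity): -1, -1, 3.

-1, -1, 3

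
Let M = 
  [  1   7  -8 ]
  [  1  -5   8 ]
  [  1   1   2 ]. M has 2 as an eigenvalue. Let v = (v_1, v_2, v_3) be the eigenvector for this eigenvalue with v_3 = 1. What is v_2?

1

M − 2I = [[-1, 7, -8], [1, -7, 8], [1, 1, 0]].
Solving (M − 2I)v = 0 gives the eigenspace spanned by (-1, 1, 1).
With v_3 = 1, v = (-1, 1, 1), so v_2 = 1.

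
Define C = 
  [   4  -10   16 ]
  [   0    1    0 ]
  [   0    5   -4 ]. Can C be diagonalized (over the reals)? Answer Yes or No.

Characteristic polynomial: p(λ) = λ^3 - λ^2 - 16λ + 16 = (λ - 4)(λ - 1)(λ + 4).
All 3 eigenvalues are distinct, so C is diagonalizable.

Yes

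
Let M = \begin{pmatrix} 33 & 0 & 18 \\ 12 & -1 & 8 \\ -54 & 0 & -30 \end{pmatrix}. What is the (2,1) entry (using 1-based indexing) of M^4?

-480

Characteristic polynomial: r^3 - 2r^2 - 21r - 18 = (r - 6)(r + 1)(r + 3), so the eigenvalues are -3, -1, 6.
r=6: eigenvector (2, 0, -3).
r=-1: eigenvector (0, 1, 0).
r=-3: eigenvector (1, 2, -2).
P = [[2, 0, 1], [0, 1, 2], [-3, 0, -2]], D = diag(6, -1, -3), P⁻¹ = [[2, 0, 1], [6, 1, 4], [-3, 0, -2]].
M⁴ = P·diag(1296, 1, 81)·P⁻¹ = [[4941, 0, 2430], [-480, 1, -320], [-7290, 0, -3564]].
The requested entry is -480.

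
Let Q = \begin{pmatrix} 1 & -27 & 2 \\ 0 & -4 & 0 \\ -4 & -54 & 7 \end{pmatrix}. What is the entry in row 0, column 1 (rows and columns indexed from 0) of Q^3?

-567

Characteristic polynomial: r^3 - 4r^2 - 17r + 60 = (r - 5)(r - 3)(r + 4), so the eigenvalues are -4, 3, 5.
r=5: eigenvector (1, 0, 2).
r=-4: eigenvector (3, 1, 6).
r=3: eigenvector (-1, 0, -1).
P = [[1, 3, -1], [0, 1, 0], [2, 6, -1]], D = diag(5, -4, 3), P⁻¹ = [[-1, -3, 1], [0, 1, 0], [-2, 0, 1]].
Q³ = P·diag(125, -64, 27)·P⁻¹ = [[-71, -567, 98], [0, -64, 0], [-196, -1134, 223]].
The requested entry is -567.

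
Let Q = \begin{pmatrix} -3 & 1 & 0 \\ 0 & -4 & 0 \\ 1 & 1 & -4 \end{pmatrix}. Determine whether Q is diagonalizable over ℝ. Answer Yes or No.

Characteristic polynomial: p(t) = t^3 + 11t^2 + 40t + 48 = (t + 3)(t + 4)^2.
t = -4 has algebraic multiplicity 2; rank(Q + 4I) = 1, so geometric multiplicity = 2.
Every eigenvalue has geometric = algebraic multiplicity, so Q is diagonalizable.

Yes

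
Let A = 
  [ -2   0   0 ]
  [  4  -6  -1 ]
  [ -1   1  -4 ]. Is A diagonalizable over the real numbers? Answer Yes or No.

No

Characteristic polynomial: p(λ) = λ^3 + 12λ^2 + 45λ + 50 = (λ + 2)(λ + 5)^2.
λ = -5 has algebraic multiplicity 2; rank(A + 5I) = 2, so geometric multiplicity = 1.
Geometric multiplicity < algebraic multiplicity, so A is not diagonalizable.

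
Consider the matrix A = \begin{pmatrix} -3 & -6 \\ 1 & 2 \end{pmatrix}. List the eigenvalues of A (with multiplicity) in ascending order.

-1, 0

Characteristic polynomial: p(s) = s^2 + s = s(s + 1).
Roots (with multiplicity): -1, 0.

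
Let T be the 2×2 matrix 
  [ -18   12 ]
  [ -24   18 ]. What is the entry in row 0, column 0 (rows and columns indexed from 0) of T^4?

Characteristic polynomial: μ^2 - 36 = (μ - 6)(μ + 6), so the eigenvalues are -6, 6.
μ=-6: eigenvector (1, 1).
μ=6: eigenvector (-1, -2).
P = [[1, -1], [1, -2]], D = diag(-6, 6), P⁻¹ = [[2, -1], [1, -1]].
T⁴ = P·diag(1296, 1296)·P⁻¹ = [[1296, 0], [0, 1296]].
The requested entry is 1296.

1296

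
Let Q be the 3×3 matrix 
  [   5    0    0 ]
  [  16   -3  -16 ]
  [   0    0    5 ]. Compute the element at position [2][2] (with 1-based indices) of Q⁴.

81

Characteristic polynomial: λ^3 - 7λ^2 - 5λ + 75 = (λ - 5)^2(λ + 3), so the eigenvalues are -3, 5, 5.
λ=5: eigenvector (1, 2, 0).
λ=5: eigenvector (1, 0, 1).
λ=-3: eigenvector (0, 1, 0).
P = [[1, 1, 0], [2, 0, 1], [0, 1, 0]], D = diag(5, 5, -3), P⁻¹ = [[1, 0, -1], [0, 0, 1], [-2, 1, 2]].
Q⁴ = P·diag(625, 625, 81)·P⁻¹ = [[625, 0, 0], [1088, 81, -1088], [0, 0, 625]].
The requested entry is 81.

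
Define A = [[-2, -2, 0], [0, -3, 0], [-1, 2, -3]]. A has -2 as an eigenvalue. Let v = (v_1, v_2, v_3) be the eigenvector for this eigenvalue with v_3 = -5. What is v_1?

5

A + 2I = [[0, -2, 0], [0, -1, 0], [-1, 2, -1]].
Solving (A + 2I)v = 0 gives the eigenspace spanned by (5, 0, -5).
With v_3 = -5, v = (5, 0, -5), so v_1 = 5.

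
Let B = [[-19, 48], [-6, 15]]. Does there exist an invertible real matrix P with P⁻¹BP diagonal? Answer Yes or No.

Characteristic polynomial: p(t) = t^2 + 4t + 3 = (t + 1)(t + 3).
All 2 eigenvalues are distinct, so B is diagonalizable.

Yes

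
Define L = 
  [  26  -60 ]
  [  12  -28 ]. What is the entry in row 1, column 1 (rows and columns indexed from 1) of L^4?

-944

Characteristic polynomial: r^2 + 2r - 8 = (r - 2)(r + 4), so the eigenvalues are -4, 2.
r=-4: eigenvector (2, 1).
r=2: eigenvector (5, 2).
P = [[2, 5], [1, 2]], D = diag(-4, 2), P⁻¹ = [[-2, 5], [1, -2]].
L⁴ = P·diag(256, 16)·P⁻¹ = [[-944, 2400], [-480, 1216]].
The requested entry is -944.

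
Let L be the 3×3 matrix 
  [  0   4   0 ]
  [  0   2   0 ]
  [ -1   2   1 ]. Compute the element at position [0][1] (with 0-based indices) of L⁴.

32

Characteristic polynomial: t^3 - 3t^2 + 2t = t(t - 2)(t - 1), so the eigenvalues are 0, 1, 2.
t=0: eigenvector (1, 0, 1).
t=2: eigenvector (2, 1, 0).
t=1: eigenvector (0, 0, 1).
P = [[1, 2, 0], [0, 1, 0], [1, 0, 1]], D = diag(0, 2, 1), P⁻¹ = [[1, -2, 0], [0, 1, 0], [-1, 2, 1]].
L⁴ = P·diag(0, 16, 1)·P⁻¹ = [[0, 32, 0], [0, 16, 0], [-1, 2, 1]].
The requested entry is 32.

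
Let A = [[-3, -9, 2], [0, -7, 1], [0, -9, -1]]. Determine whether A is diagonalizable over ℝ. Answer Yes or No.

No

Characteristic polynomial: p(t) = t^3 + 11t^2 + 40t + 48 = (t + 3)(t + 4)^2.
t = -4 has algebraic multiplicity 2; rank(A + 4I) = 2, so geometric multiplicity = 1.
Geometric multiplicity < algebraic multiplicity, so A is not diagonalizable.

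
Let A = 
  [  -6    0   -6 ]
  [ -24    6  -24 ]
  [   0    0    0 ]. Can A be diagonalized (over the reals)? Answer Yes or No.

Yes

Characteristic polynomial: p(t) = t^3 - 36t = t(t - 6)(t + 6).
All 3 eigenvalues are distinct, so A is diagonalizable.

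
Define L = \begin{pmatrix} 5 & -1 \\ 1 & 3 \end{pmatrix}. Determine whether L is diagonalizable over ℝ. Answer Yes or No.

No

Characteristic polynomial: p(s) = s^2 - 8s + 16 = (s - 4)^2.
s = 4 has algebraic multiplicity 2; rank(L − 4I) = 1, so geometric multiplicity = 1.
Geometric multiplicity < algebraic multiplicity, so L is not diagonalizable.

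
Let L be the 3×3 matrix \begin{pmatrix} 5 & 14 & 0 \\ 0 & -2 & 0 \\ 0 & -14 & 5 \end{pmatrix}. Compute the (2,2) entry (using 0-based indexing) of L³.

125

Characteristic polynomial: μ^3 - 8μ^2 + 5μ + 50 = (μ - 5)^2(μ + 2), so the eigenvalues are -2, 5, 5.
μ=-2: eigenvector (-2, 1, 2).
μ=5: eigenvector (1, 0, 0).
μ=5: eigenvector (-2, 0, 1).
P = [[-2, 1, -2], [1, 0, 0], [2, 0, 1]], D = diag(-2, 5, 5), P⁻¹ = [[0, 1, 0], [1, -2, 2], [0, -2, 1]].
L³ = P·diag(-8, 125, 125)·P⁻¹ = [[125, 266, 0], [0, -8, 0], [0, -266, 125]].
The requested entry is 125.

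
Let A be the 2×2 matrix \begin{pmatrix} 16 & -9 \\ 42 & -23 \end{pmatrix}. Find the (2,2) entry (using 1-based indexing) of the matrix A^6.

Characteristic polynomial: λ^2 + 7λ + 10 = (λ + 2)(λ + 5), so the eigenvalues are -5, -2.
λ=-2: eigenvector (1, 2).
λ=-5: eigenvector (3, 7).
P = [[1, 3], [2, 7]], D = diag(-2, -5), P⁻¹ = [[7, -3], [-2, 1]].
A⁶ = P·diag(64, 15625)·P⁻¹ = [[-93302, 46683], [-217854, 108991]].
The requested entry is 108991.

108991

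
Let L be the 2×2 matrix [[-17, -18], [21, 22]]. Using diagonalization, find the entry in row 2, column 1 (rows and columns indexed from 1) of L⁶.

28665

Characteristic polynomial: t^2 - 5t + 4 = (t - 4)(t - 1), so the eigenvalues are 1, 4.
t=1: eigenvector (1, -1).
t=4: eigenvector (-6, 7).
P = [[1, -6], [-1, 7]], D = diag(1, 4), P⁻¹ = [[7, 6], [1, 1]].
L⁶ = P·diag(1, 4096)·P⁻¹ = [[-24569, -24570], [28665, 28666]].
The requested entry is 28665.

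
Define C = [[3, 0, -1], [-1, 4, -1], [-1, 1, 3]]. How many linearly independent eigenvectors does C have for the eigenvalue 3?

1

C − 3I = [[0, 0, -1], [-1, 1, -1], [-1, 1, 0]].
This matrix has rank 2, so its null space has dimension 3 − 2 = 1.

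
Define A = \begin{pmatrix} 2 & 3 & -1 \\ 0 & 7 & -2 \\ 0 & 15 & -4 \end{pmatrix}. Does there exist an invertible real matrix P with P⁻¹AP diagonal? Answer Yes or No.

No

Characteristic polynomial: p(μ) = μ^3 - 5μ^2 + 8μ - 4 = (μ - 2)^2(μ - 1).
μ = 2 has algebraic multiplicity 2; rank(A − 2I) = 2, so geometric multiplicity = 1.
Geometric multiplicity < algebraic multiplicity, so A is not diagonalizable.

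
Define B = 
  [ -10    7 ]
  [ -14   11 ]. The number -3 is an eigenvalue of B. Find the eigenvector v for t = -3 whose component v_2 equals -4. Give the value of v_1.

B + 3I = [[-7, 7], [-14, 14]].
Solving (B + 3I)v = 0 gives the eigenspace spanned by (-4, -4).
With v_2 = -4, v = (-4, -4), so v_1 = -4.

-4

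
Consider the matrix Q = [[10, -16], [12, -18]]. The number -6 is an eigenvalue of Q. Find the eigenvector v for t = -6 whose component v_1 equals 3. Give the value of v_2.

Q + 6I = [[16, -16], [12, -12]].
Solving (Q + 6I)v = 0 gives the eigenspace spanned by (3, 3).
With v_1 = 3, v = (3, 3), so v_2 = 3.

3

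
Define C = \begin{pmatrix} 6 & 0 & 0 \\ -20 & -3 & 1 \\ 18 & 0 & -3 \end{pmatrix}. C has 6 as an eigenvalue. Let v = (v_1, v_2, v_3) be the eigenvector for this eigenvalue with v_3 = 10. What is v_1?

5

C − 6I = [[0, 0, 0], [-20, -9, 1], [18, 0, -9]].
Solving (C − 6I)v = 0 gives the eigenspace spanned by (5, -10, 10).
With v_3 = 10, v = (5, -10, 10), so v_1 = 5.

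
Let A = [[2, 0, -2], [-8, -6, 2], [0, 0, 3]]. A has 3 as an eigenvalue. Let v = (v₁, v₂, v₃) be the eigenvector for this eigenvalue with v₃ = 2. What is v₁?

-4

A − 3I = [[-1, 0, -2], [-8, -9, 2], [0, 0, 0]].
Solving (A − 3I)v = 0 gives the eigenspace spanned by (-4, 4, 2).
With v₃ = 2, v = (-4, 4, 2), so v₁ = -4.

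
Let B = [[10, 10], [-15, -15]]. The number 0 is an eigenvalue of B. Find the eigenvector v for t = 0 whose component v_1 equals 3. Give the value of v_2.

B = [[10, 10], [-15, -15]].
Solving (B)v = 0 gives the eigenspace spanned by (3, -3).
With v_1 = 3, v = (3, -3), so v_2 = -3.

-3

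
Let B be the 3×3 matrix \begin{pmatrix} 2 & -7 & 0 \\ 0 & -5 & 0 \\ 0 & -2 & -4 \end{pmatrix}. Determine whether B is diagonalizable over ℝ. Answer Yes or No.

Yes

Characteristic polynomial: p(t) = t^3 + 7t^2 + 2t - 40 = (t - 2)(t + 4)(t + 5).
All 3 eigenvalues are distinct, so B is diagonalizable.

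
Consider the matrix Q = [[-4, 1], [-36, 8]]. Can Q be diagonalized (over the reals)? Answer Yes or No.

No

Characteristic polynomial: p(s) = s^2 - 4s + 4 = (s - 2)^2.
s = 2 has algebraic multiplicity 2; rank(Q − 2I) = 1, so geometric multiplicity = 1.
Geometric multiplicity < algebraic multiplicity, so Q is not diagonalizable.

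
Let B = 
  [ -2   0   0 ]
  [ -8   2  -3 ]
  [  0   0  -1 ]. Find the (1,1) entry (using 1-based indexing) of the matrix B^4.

16

Characteristic polynomial: μ^3 + μ^2 - 4μ - 4 = (μ - 2)(μ + 1)(μ + 2), so the eigenvalues are -2, -1, 2.
μ=-2: eigenvector (1, 2, 0).
μ=2: eigenvector (0, 1, 0).
μ=-1: eigenvector (0, 1, 1).
P = [[1, 0, 0], [2, 1, 1], [0, 0, 1]], D = diag(-2, 2, -1), P⁻¹ = [[1, 0, 0], [-2, 1, -1], [0, 0, 1]].
B⁴ = P·diag(16, 16, 1)·P⁻¹ = [[16, 0, 0], [0, 16, -15], [0, 0, 1]].
The requested entry is 16.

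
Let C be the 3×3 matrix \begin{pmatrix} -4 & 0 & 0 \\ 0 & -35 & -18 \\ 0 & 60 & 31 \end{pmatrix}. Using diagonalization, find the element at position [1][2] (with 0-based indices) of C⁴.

Characteristic polynomial: μ^3 + 8μ^2 + 11μ - 20 = (μ - 1)(μ + 4)(μ + 5), so the eigenvalues are -5, -4, 1.
μ=1: eigenvector (0, 1, -2).
μ=-4: eigenvector (1, 0, 0).
μ=-5: eigenvector (0, 3, -5).
P = [[0, 1, 0], [1, 0, 3], [-2, 0, -5]], D = diag(1, -4, -5), P⁻¹ = [[0, -5, -3], [1, 0, 0], [0, 2, 1]].
C⁴ = P·diag(1, 256, 625)·P⁻¹ = [[256, 0, 0], [0, 3745, 1872], [0, -6240, -3119]].
The requested entry is 1872.

1872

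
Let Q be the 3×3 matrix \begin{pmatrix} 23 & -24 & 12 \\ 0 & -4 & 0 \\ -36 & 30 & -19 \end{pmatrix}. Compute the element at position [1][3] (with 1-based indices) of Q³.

252

Characteristic polynomial: r^3 - 21r - 20 = (r - 5)(r + 1)(r + 4), so the eigenvalues are -4, -1, 5.
r=-1: eigenvector (1, 0, -2).
r=-4: eigenvector (0, 1, 2).
r=5: eigenvector (2, 0, -3).
P = [[1, 0, 2], [0, 1, 0], [-2, 2, -3]], D = diag(-1, -4, 5), P⁻¹ = [[-3, 4, -2], [0, 1, 0], [2, -2, 1]].
Q³ = P·diag(-1, -64, 125)·P⁻¹ = [[503, -504, 252], [0, -64, 0], [-756, 630, -379]].
The requested entry is 252.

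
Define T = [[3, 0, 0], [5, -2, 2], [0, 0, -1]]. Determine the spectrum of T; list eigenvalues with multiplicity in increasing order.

Characteristic polynomial: p(s) = s^3 - 7s - 6 = (s - 3)(s + 1)(s + 2).
Roots (with multiplicity): -2, -1, 3.

-2, -1, 3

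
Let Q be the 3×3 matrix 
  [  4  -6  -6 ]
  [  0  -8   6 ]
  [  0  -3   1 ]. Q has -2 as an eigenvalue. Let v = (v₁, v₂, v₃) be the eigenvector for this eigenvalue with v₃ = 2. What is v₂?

2

Q + 2I = [[6, -6, -6], [0, -6, 6], [0, -3, 3]].
Solving (Q + 2I)v = 0 gives the eigenspace spanned by (4, 2, 2).
With v₃ = 2, v = (4, 2, 2), so v₂ = 2.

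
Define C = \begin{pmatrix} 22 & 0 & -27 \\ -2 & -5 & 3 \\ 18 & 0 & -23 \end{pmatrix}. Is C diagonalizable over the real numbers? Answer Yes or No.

No

Characteristic polynomial: p(λ) = λ^3 + 6λ^2 - 15λ - 100 = (λ - 4)(λ + 5)^2.
λ = -5 has algebraic multiplicity 2; rank(C + 5I) = 2, so geometric multiplicity = 1.
Geometric multiplicity < algebraic multiplicity, so C is not diagonalizable.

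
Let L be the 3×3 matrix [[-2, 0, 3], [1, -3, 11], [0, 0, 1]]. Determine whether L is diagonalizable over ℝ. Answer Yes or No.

Characteristic polynomial: p(μ) = μ^3 + 4μ^2 + μ - 6 = (μ - 1)(μ + 2)(μ + 3).
All 3 eigenvalues are distinct, so L is diagonalizable.

Yes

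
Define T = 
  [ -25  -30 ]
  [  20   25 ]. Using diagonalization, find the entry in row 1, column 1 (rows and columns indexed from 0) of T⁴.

Characteristic polynomial: r^2 - 25 = (r - 5)(r + 5), so the eigenvalues are -5, 5.
r=5: eigenvector (-1, 1).
r=-5: eigenvector (3, -2).
P = [[-1, 3], [1, -2]], D = diag(5, -5), P⁻¹ = [[2, 3], [1, 1]].
T⁴ = P·diag(625, 625)·P⁻¹ = [[625, 0], [0, 625]].
The requested entry is 625.

625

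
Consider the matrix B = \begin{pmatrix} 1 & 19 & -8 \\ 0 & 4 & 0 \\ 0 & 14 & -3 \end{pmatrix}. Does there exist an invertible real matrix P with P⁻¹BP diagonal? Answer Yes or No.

Yes

Characteristic polynomial: p(s) = s^3 - 2s^2 - 11s + 12 = (s - 4)(s - 1)(s + 3).
All 3 eigenvalues are distinct, so B is diagonalizable.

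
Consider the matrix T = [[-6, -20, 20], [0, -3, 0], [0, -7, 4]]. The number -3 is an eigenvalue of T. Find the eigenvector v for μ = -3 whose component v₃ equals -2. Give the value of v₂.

T + 3I = [[-3, -20, 20], [0, 0, 0], [0, -7, 7]].
Solving (T + 3I)v = 0 gives the eigenspace spanned by (0, -2, -2).
With v₃ = -2, v = (0, -2, -2), so v₂ = -2.

-2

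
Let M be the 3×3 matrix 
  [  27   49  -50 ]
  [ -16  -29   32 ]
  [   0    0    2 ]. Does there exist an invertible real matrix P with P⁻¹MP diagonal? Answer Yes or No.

Characteristic polynomial: p(t) = t^3 - 3t - 2 = (t - 2)(t + 1)^2.
t = -1 has algebraic multiplicity 2; rank(M + 1I) = 2, so geometric multiplicity = 1.
Geometric multiplicity < algebraic multiplicity, so M is not diagonalizable.

No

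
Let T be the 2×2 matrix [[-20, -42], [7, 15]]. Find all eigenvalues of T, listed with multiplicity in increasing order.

Characteristic polynomial: p(μ) = μ^2 + 5μ - 6 = (μ - 1)(μ + 6).
Roots (with multiplicity): -6, 1.

-6, 1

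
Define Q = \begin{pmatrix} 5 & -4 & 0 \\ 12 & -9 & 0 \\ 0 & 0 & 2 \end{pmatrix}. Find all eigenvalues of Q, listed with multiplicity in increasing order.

Characteristic polynomial: p(r) = r^3 + 2r^2 - 5r - 6 = (r - 2)(r + 1)(r + 3).
Roots (with multiplicity): -3, -1, 2.

-3, -1, 2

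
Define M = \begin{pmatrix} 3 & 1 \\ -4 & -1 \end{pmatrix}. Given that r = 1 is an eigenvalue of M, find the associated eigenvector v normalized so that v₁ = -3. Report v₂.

6

M − 1I = [[2, 1], [-4, -2]].
Solving (M − 1I)v = 0 gives the eigenspace spanned by (-3, 6).
With v₁ = -3, v = (-3, 6), so v₂ = 6.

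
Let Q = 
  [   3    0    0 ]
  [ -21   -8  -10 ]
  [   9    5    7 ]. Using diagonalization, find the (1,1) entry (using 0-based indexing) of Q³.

Characteristic polynomial: t^3 - 2t^2 - 9t + 18 = (t - 3)(t - 2)(t + 3), so the eigenvalues are -3, 2, 3.
t=-3: eigenvector (0, -2, 1).
t=2: eigenvector (0, -1, 1).
t=3: eigenvector (1, -1, -1).
P = [[0, 0, 1], [-2, -1, -1], [1, 1, -1]], D = diag(-3, 2, 3), P⁻¹ = [[-2, -1, -1], [3, 1, 2], [1, 0, 0]].
Q³ = P·diag(-27, 8, 27)·P⁻¹ = [[27, 0, 0], [-159, -62, -70], [51, 35, 43]].
The requested entry is -62.

-62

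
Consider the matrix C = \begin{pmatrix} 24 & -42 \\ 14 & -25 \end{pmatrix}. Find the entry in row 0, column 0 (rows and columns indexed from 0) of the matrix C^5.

4044

Characteristic polynomial: μ^2 + μ - 12 = (μ - 3)(μ + 4), so the eigenvalues are -4, 3.
μ=3: eigenvector (-2, -1).
μ=-4: eigenvector (3, 2).
P = [[-2, 3], [-1, 2]], D = diag(3, -4), P⁻¹ = [[-2, 3], [-1, 2]].
C⁵ = P·diag(243, -1024)·P⁻¹ = [[4044, -7602], [2534, -4825]].
The requested entry is 4044.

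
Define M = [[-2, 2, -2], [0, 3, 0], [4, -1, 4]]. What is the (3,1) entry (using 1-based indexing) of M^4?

32

Characteristic polynomial: μ^3 - 5μ^2 + 6μ = μ(μ - 3)(μ - 2), so the eigenvalues are 0, 2, 3.
μ=0: eigenvector (1, 0, -1).
μ=3: eigenvector (0, 1, 1).
μ=2: eigenvector (-1, 0, 2).
P = [[1, 0, -1], [0, 1, 0], [-1, 1, 2]], D = diag(0, 3, 2), P⁻¹ = [[2, -1, 1], [0, 1, 0], [1, -1, 1]].
M⁴ = P·diag(0, 81, 16)·P⁻¹ = [[-16, 16, -16], [0, 81, 0], [32, 49, 32]].
The requested entry is 32.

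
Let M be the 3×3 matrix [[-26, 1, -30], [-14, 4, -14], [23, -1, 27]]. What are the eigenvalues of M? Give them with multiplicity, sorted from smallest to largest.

Characteristic polynomial: p(λ) = λ^3 - 5λ^2 - 8λ + 48 = (λ - 4)^2(λ + 3).
Roots (with multiplicity): -3, 4, 4.

-3, 4, 4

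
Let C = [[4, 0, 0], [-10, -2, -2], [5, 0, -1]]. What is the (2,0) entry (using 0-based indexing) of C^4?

Characteristic polynomial: λ^3 - λ^2 - 10λ - 8 = (λ - 4)(λ + 1)(λ + 2), so the eigenvalues are -2, -1, 4.
λ=4: eigenvector (1, -2, 1).
λ=-2: eigenvector (0, 1, 0).
λ=-1: eigenvector (0, -2, 1).
P = [[1, 0, 0], [-2, 1, -2], [1, 0, 1]], D = diag(4, -2, -1), P⁻¹ = [[1, 0, 0], [0, 1, 2], [-1, 0, 1]].
C⁴ = P·diag(256, 16, 1)·P⁻¹ = [[256, 0, 0], [-510, 16, 30], [255, 0, 1]].
The requested entry is 255.

255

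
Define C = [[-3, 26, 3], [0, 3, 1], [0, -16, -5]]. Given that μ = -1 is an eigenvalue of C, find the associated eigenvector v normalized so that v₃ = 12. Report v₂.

-3

C + 1I = [[-2, 26, 3], [0, 4, 1], [0, -16, -4]].
Solving (C + 1I)v = 0 gives the eigenspace spanned by (-21, -3, 12).
With v₃ = 12, v = (-21, -3, 12), so v₂ = -3.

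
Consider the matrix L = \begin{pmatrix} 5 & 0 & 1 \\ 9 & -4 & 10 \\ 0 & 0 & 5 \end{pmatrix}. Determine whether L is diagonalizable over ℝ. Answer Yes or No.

Characteristic polynomial: p(s) = s^3 - 6s^2 - 15s + 100 = (s - 5)^2(s + 4).
s = 5 has algebraic multiplicity 2; rank(L − 5I) = 2, so geometric multiplicity = 1.
Geometric multiplicity < algebraic multiplicity, so L is not diagonalizable.

No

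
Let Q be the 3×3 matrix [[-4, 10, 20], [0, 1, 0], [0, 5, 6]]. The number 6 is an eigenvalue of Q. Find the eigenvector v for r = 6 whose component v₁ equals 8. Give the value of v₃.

4

Q − 6I = [[-10, 10, 20], [0, -5, 0], [0, 5, 0]].
Solving (Q − 6I)v = 0 gives the eigenspace spanned by (8, 0, 4).
With v₁ = 8, v = (8, 0, 4), so v₃ = 4.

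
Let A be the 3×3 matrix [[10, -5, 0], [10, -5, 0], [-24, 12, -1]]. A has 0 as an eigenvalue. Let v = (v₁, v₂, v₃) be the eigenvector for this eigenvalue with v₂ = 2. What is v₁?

1

A = [[10, -5, 0], [10, -5, 0], [-24, 12, -1]].
Solving (A)v = 0 gives the eigenspace spanned by (1, 2, 0).
With v₂ = 2, v = (1, 2, 0), so v₁ = 1.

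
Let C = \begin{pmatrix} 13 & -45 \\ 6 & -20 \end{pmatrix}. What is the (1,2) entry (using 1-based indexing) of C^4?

9135

Characteristic polynomial: s^2 + 7s + 10 = (s + 2)(s + 5), so the eigenvalues are -5, -2.
s=-5: eigenvector (5, 2).
s=-2: eigenvector (-3, -1).
P = [[5, -3], [2, -1]], D = diag(-5, -2), P⁻¹ = [[-1, 3], [-2, 5]].
C⁴ = P·diag(625, 16)·P⁻¹ = [[-3029, 9135], [-1218, 3670]].
The requested entry is 9135.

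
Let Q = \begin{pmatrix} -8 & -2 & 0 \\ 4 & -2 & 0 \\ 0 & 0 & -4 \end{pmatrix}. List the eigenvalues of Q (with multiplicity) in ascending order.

-6, -4, -4

Characteristic polynomial: p(r) = r^3 + 14r^2 + 64r + 96 = (r + 4)^2(r + 6).
Roots (with multiplicity): -6, -4, -4.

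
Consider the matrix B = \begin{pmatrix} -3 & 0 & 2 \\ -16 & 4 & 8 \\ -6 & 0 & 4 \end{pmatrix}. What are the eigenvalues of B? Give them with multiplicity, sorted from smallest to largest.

0, 1, 4

Characteristic polynomial: p(t) = t^3 - 5t^2 + 4t = t(t - 4)(t - 1).
Roots (with multiplicity): 0, 1, 4.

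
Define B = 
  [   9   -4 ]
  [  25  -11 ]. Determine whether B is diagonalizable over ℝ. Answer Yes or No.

Characteristic polynomial: p(μ) = μ^2 + 2μ + 1 = (μ + 1)^2.
μ = -1 has algebraic multiplicity 2; rank(B + 1I) = 1, so geometric multiplicity = 1.
Geometric multiplicity < algebraic multiplicity, so B is not diagonalizable.

No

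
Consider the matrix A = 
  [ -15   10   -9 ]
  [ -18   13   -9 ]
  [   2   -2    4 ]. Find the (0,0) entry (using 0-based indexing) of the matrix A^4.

Characteristic polynomial: t^3 - 2t^2 - 23t + 60 = (t - 4)(t - 3)(t + 5), so the eigenvalues are -5, 3, 4.
t=3: eigenvector (1, 0, -2).
t=4: eigenvector (-1, -1, 1).
t=-5: eigenvector (1, 1, 0).
P = [[1, -1, 1], [0, -1, 1], [-2, 1, 0]], D = diag(3, 4, -5), P⁻¹ = [[1, -1, 0], [2, -2, 1], [2, -1, 1]].
A⁴ = P·diag(81, 256, 625)·P⁻¹ = [[819, -194, 369], [738, -113, 369], [350, -350, 256]].
The requested entry is 819.

819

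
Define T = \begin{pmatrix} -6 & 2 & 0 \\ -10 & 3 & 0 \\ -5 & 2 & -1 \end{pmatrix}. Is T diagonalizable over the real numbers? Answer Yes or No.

Yes

Characteristic polynomial: p(r) = r^3 + 4r^2 + 5r + 2 = (r + 1)^2(r + 2).
r = -1 has algebraic multiplicity 2; rank(T + 1I) = 1, so geometric multiplicity = 2.
Every eigenvalue has geometric = algebraic multiplicity, so T is diagonalizable.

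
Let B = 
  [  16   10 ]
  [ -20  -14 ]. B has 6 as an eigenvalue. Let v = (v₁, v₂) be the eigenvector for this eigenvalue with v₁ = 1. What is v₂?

B − 6I = [[10, 10], [-20, -20]].
Solving (B − 6I)v = 0 gives the eigenspace spanned by (1, -1).
With v₁ = 1, v = (1, -1), so v₂ = -1.

-1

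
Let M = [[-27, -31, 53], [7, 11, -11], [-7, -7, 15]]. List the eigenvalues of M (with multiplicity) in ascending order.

Characteristic polynomial: p(μ) = μ^3 + μ^2 - 26μ + 24 = (μ - 4)(μ - 1)(μ + 6).
Roots (with multiplicity): -6, 1, 4.

-6, 1, 4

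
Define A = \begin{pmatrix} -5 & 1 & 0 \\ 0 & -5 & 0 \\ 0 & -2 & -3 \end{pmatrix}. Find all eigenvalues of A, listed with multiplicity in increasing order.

Characteristic polynomial: p(μ) = μ^3 + 13μ^2 + 55μ + 75 = (μ + 3)(μ + 5)^2.
Roots (with multiplicity): -5, -5, -3.

-5, -5, -3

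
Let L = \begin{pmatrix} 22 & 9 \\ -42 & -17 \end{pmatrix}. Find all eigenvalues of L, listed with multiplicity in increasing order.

Characteristic polynomial: p(s) = s^2 - 5s + 4 = (s - 4)(s - 1).
Roots (with multiplicity): 1, 4.

1, 4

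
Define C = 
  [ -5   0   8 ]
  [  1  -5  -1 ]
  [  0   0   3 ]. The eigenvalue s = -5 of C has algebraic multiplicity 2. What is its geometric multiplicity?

1

C + 5I = [[0, 0, 8], [1, 0, -1], [0, 0, 8]].
This matrix has rank 2, so its null space has dimension 3 − 2 = 1.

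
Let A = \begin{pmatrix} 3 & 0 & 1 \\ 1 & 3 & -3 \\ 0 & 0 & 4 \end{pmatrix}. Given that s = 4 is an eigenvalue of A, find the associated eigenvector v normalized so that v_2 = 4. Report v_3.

-2

A − 4I = [[-1, 0, 1], [1, -1, -3], [0, 0, 0]].
Solving (A − 4I)v = 0 gives the eigenspace spanned by (-2, 4, -2).
With v_2 = 4, v = (-2, 4, -2), so v_3 = -2.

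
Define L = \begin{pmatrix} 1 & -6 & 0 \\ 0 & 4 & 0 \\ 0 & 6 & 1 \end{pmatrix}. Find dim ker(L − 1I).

L − 1I = [[0, -6, 0], [0, 3, 0], [0, 6, 0]].
This matrix has rank 1, so its null space has dimension 3 − 1 = 2.

2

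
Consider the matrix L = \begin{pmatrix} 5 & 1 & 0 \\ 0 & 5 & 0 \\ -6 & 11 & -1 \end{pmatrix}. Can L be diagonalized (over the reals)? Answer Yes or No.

Characteristic polynomial: p(μ) = μ^3 - 9μ^2 + 15μ + 25 = (μ - 5)^2(μ + 1).
μ = 5 has algebraic multiplicity 2; rank(L − 5I) = 2, so geometric multiplicity = 1.
Geometric multiplicity < algebraic multiplicity, so L is not diagonalizable.

No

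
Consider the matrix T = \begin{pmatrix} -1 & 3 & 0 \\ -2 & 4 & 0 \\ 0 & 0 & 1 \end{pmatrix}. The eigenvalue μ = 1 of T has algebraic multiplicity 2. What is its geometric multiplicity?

2

T − 1I = [[-2, 3, 0], [-2, 3, 0], [0, 0, 0]].
This matrix has rank 1, so its null space has dimension 3 − 1 = 2.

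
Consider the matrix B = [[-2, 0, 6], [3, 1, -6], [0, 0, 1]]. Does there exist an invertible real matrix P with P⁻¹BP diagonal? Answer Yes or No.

Yes

Characteristic polynomial: p(r) = r^3 - 3r + 2 = (r - 1)^2(r + 2).
r = 1 has algebraic multiplicity 2; rank(B − 1I) = 1, so geometric multiplicity = 2.
Every eigenvalue has geometric = algebraic multiplicity, so B is diagonalizable.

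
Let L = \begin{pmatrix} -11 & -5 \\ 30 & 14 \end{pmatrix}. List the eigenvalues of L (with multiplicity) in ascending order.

Characteristic polynomial: p(λ) = λ^2 - 3λ - 4 = (λ - 4)(λ + 1).
Roots (with multiplicity): -1, 4.

-1, 4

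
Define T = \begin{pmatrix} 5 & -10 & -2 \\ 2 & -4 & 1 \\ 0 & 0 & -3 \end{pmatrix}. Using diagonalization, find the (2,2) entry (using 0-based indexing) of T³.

Characteristic polynomial: s^3 + 2s^2 - 3s = s(s - 1)(s + 3), so the eigenvalues are -3, 0, 1.
s=1: eigenvector (5, 2, 0).
s=0: eigenvector (2, 1, 0).
s=-3: eigenvector (-1, -1, 1).
P = [[5, 2, -1], [2, 1, -1], [0, 0, 1]], D = diag(1, 0, -3), P⁻¹ = [[1, -2, -1], [-2, 5, 3], [0, 0, 1]].
T³ = P·diag(1, 0, -27)·P⁻¹ = [[5, -10, 22], [2, -4, 25], [0, 0, -27]].
The requested entry is -27.

-27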